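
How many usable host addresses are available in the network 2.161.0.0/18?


Host bits = 32 - 18 = 14
Total addresses = 2^14 = 16384
Usable = total - 2 (network and broadcast)
Usable hosts: 16382


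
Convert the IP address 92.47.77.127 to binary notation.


92 = 01011100
47 = 00101111
77 = 01001101
127 = 01111111
Binary: 01011100.00101111.01001101.01111111


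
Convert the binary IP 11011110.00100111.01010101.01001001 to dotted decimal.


11011110 = 222
00100111 = 39
01010101 = 85
01001001 = 73
IP: 222.39.85.73


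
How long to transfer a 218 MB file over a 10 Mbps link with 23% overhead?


Effective throughput = 10 * (1 - 23/100) = 7.7 Mbps
File size in Mb = 218 * 8 = 1744 Mb
Time = 1744 / 7.7
Time = 226.4935 seconds


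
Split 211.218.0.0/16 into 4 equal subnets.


New prefix = 16 + 2 = 18
Each subnet has 16384 addresses
  211.218.0.0/18
  211.218.64.0/18
  211.218.128.0/18
  211.218.192.0/18
Subnets: 211.218.0.0/18, 211.218.64.0/18, 211.218.128.0/18, 211.218.192.0/18


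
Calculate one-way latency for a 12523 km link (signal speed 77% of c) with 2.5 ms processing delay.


Speed = 0.77 * 3e5 km/s = 231000 km/s
Propagation delay = 12523 / 231000 = 0.0542 s = 54.2121 ms
Processing delay = 2.5 ms
Total one-way latency = 56.7121 ms


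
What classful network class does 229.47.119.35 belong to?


First octet: 229
Binary: 11100101
1110xxxx -> Class D (224-239)
Class D (multicast), default mask N/A


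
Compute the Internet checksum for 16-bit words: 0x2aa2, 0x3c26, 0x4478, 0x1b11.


Sum all words (with carry folding):
+ 0x2aa2 = 0x2aa2
+ 0x3c26 = 0x66c8
+ 0x4478 = 0xab40
+ 0x1b11 = 0xc651
One's complement: ~0xc651
Checksum = 0x39ae


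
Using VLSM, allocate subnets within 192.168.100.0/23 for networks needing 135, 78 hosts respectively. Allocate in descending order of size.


135 hosts -> /24 (254 usable): 192.168.100.0/24
78 hosts -> /25 (126 usable): 192.168.101.0/25
Allocation: 192.168.100.0/24 (135 hosts, 254 usable); 192.168.101.0/25 (78 hosts, 126 usable)


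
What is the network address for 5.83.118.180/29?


IP:   00000101.01010011.01110110.10110100
Mask: 11111111.11111111.11111111.11111000
AND operation:
Net:  00000101.01010011.01110110.10110000
Network: 5.83.118.176/29


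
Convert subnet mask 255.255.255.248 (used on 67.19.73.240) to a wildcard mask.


Subnet mask: 255.255.255.248
Wildcard = 255.255.255.255 - subnet mask
255 - 255 = 0
255 - 255 = 0
255 - 255 = 0
255 - 248 = 7
Wildcard: 0.0.0.7


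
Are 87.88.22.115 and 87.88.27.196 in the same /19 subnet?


Mask: 255.255.224.0
87.88.22.115 AND mask = 87.88.0.0
87.88.27.196 AND mask = 87.88.0.0
Yes, same subnet (87.88.0.0)


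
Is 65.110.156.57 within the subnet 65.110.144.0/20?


Subnet network: 65.110.144.0
Test IP AND mask: 65.110.144.0
Yes, 65.110.156.57 is in 65.110.144.0/20


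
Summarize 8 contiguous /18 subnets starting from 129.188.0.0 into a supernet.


Original prefix: /18
Number of subnets: 8 = 2^3
New prefix = 18 - 3 = 15
Supernet: 129.188.0.0/15


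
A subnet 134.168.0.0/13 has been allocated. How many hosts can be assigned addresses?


Host bits = 32 - 13 = 19
Total addresses = 2^19 = 524288
Usable = total - 2 (network and broadcast)
Usable hosts: 524286


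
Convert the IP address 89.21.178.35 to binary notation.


89 = 01011001
21 = 00010101
178 = 10110010
35 = 00100011
Binary: 01011001.00010101.10110010.00100011


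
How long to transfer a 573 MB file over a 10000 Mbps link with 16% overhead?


Effective throughput = 10000 * (1 - 16/100) = 8400 Mbps
File size in Mb = 573 * 8 = 4584 Mb
Time = 4584 / 8400
Time = 0.5457 seconds


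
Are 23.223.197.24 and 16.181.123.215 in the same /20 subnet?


Mask: 255.255.240.0
23.223.197.24 AND mask = 23.223.192.0
16.181.123.215 AND mask = 16.181.112.0
No, different subnets (23.223.192.0 vs 16.181.112.0)


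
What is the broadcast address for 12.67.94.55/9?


Network: 12.0.0.0/9
Host bits = 23
Set all host bits to 1:
Broadcast: 12.127.255.255


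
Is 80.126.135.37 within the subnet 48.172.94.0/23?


Subnet network: 48.172.94.0
Test IP AND mask: 80.126.134.0
No, 80.126.135.37 is not in 48.172.94.0/23


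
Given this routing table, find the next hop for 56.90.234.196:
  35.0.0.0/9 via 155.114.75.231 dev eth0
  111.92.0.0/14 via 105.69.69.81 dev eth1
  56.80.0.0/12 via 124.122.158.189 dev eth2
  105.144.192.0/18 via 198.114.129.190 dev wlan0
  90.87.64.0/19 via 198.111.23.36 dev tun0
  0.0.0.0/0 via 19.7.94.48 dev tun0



Longest prefix match for 56.90.234.196:
  /9 35.0.0.0: no
  /14 111.92.0.0: no
  /12 56.80.0.0: MATCH
  /18 105.144.192.0: no
  /19 90.87.64.0: no
  /0 0.0.0.0: MATCH
Selected: next-hop 124.122.158.189 via eth2 (matched /12)


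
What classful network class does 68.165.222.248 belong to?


First octet: 68
Binary: 01000100
0xxxxxxx -> Class A (1-126)
Class A, default mask 255.0.0.0 (/8)


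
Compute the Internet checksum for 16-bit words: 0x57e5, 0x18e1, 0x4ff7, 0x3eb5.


Sum all words (with carry folding):
+ 0x57e5 = 0x57e5
+ 0x18e1 = 0x70c6
+ 0x4ff7 = 0xc0bd
+ 0x3eb5 = 0xff72
One's complement: ~0xff72
Checksum = 0x008d


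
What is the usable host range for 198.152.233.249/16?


Network: 198.152.0.0
Broadcast: 198.152.255.255
First usable = network + 1
Last usable = broadcast - 1
Range: 198.152.0.1 to 198.152.255.254


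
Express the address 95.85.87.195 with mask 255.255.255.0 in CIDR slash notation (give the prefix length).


Binary: 11111111.11111111.11111111.00000000
Count leading 1s
Prefix: /24


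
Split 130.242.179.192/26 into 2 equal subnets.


New prefix = 26 + 1 = 27
Each subnet has 32 addresses
  130.242.179.192/27
  130.242.179.224/27
Subnets: 130.242.179.192/27, 130.242.179.224/27


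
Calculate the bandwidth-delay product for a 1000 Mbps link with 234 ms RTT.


BDP = bandwidth * RTT
= 1000 Mbps * 234 ms
= 1000 * 1e6 * 234 / 1000 bits
= 234000000 bits
= 29250000 bytes
= 28564.4531 KB
BDP = 234000000 bits (29250000 bytes)


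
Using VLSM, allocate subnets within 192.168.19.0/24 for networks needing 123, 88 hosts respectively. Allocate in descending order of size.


123 hosts -> /25 (126 usable): 192.168.19.0/25
88 hosts -> /25 (126 usable): 192.168.19.128/25
Allocation: 192.168.19.0/25 (123 hosts, 126 usable); 192.168.19.128/25 (88 hosts, 126 usable)


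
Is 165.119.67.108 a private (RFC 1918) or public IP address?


RFC 1918 private ranges:
  10.0.0.0/8 (10.0.0.0 - 10.255.255.255)
  172.16.0.0/12 (172.16.0.0 - 172.31.255.255)
  192.168.0.0/16 (192.168.0.0 - 192.168.255.255)
Public (not in any RFC 1918 range)


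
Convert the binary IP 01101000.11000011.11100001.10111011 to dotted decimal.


01101000 = 104
11000011 = 195
11100001 = 225
10111011 = 187
IP: 104.195.225.187


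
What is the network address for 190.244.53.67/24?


IP:   10111110.11110100.00110101.01000011
Mask: 11111111.11111111.11111111.00000000
AND operation:
Net:  10111110.11110100.00110101.00000000
Network: 190.244.53.0/24


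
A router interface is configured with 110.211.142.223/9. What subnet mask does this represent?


/9 means 9 network bits, 23 host bits
Binary: 11111111100000000000000000000000
Mask: 255.128.0.0


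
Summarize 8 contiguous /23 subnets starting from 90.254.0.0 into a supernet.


Original prefix: /23
Number of subnets: 8 = 2^3
New prefix = 23 - 3 = 20
Supernet: 90.254.0.0/20


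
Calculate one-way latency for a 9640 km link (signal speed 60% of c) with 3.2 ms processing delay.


Speed = 0.6 * 3e5 km/s = 180000 km/s
Propagation delay = 9640 / 180000 = 0.0536 s = 53.5556 ms
Processing delay = 3.2 ms
Total one-way latency = 56.7556 ms


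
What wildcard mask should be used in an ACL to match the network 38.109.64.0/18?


Subnet mask: 255.255.192.0
Wildcard = 255.255.255.255 - subnet mask
255 - 255 = 0
255 - 255 = 0
255 - 192 = 63
255 - 0 = 255
Wildcard: 0.0.63.255


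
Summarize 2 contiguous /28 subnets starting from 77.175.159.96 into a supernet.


Original prefix: /28
Number of subnets: 2 = 2^1
New prefix = 28 - 1 = 27
Supernet: 77.175.159.96/27


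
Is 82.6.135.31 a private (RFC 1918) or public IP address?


RFC 1918 private ranges:
  10.0.0.0/8 (10.0.0.0 - 10.255.255.255)
  172.16.0.0/12 (172.16.0.0 - 172.31.255.255)
  192.168.0.0/16 (192.168.0.0 - 192.168.255.255)
Public (not in any RFC 1918 range)


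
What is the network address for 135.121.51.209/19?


IP:   10000111.01111001.00110011.11010001
Mask: 11111111.11111111.11100000.00000000
AND operation:
Net:  10000111.01111001.00100000.00000000
Network: 135.121.32.0/19


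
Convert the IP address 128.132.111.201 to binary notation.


128 = 10000000
132 = 10000100
111 = 01101111
201 = 11001001
Binary: 10000000.10000100.01101111.11001001


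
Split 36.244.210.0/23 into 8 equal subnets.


New prefix = 23 + 3 = 26
Each subnet has 64 addresses
  36.244.210.0/26
  36.244.210.64/26
  36.244.210.128/26
  36.244.210.192/26
  36.244.211.0/26
  36.244.211.64/26
  36.244.211.128/26
  36.244.211.192/26
Subnets: 36.244.210.0/26, 36.244.210.64/26, 36.244.210.128/26, 36.244.210.192/26, 36.244.211.0/26, 36.244.211.64/26, 36.244.211.128/26, 36.244.211.192/26


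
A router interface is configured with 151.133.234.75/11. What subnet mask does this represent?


/11 means 11 network bits, 21 host bits
Binary: 11111111111000000000000000000000
Mask: 255.224.0.0


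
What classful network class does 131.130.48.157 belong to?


First octet: 131
Binary: 10000011
10xxxxxx -> Class B (128-191)
Class B, default mask 255.255.0.0 (/16)


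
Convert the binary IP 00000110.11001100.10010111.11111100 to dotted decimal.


00000110 = 6
11001100 = 204
10010111 = 151
11111100 = 252
IP: 6.204.151.252


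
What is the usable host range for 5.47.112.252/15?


Network: 5.46.0.0
Broadcast: 5.47.255.255
First usable = network + 1
Last usable = broadcast - 1
Range: 5.46.0.1 to 5.47.255.254


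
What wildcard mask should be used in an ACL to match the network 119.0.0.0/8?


Subnet mask: 255.0.0.0
Wildcard = 255.255.255.255 - subnet mask
255 - 255 = 0
255 - 0 = 255
255 - 0 = 255
255 - 0 = 255
Wildcard: 0.255.255.255


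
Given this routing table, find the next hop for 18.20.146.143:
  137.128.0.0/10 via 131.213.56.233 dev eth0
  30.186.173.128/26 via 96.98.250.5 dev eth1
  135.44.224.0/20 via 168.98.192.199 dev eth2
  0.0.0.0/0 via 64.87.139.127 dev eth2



Longest prefix match for 18.20.146.143:
  /10 137.128.0.0: no
  /26 30.186.173.128: no
  /20 135.44.224.0: no
  /0 0.0.0.0: MATCH
Selected: next-hop 64.87.139.127 via eth2 (matched /0)


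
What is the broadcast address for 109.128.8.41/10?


Network: 109.128.0.0/10
Host bits = 22
Set all host bits to 1:
Broadcast: 109.191.255.255


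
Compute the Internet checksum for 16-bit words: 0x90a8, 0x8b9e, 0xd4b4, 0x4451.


Sum all words (with carry folding):
+ 0x90a8 = 0x90a8
+ 0x8b9e = 0x1c47
+ 0xd4b4 = 0xf0fb
+ 0x4451 = 0x354d
One's complement: ~0x354d
Checksum = 0xcab2


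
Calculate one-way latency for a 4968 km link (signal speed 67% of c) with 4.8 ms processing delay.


Speed = 0.67 * 3e5 km/s = 201000 km/s
Propagation delay = 4968 / 201000 = 0.0247 s = 24.7164 ms
Processing delay = 4.8 ms
Total one-way latency = 29.5164 ms


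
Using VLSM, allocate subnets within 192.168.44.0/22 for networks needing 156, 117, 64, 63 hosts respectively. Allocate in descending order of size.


156 hosts -> /24 (254 usable): 192.168.44.0/24
117 hosts -> /25 (126 usable): 192.168.45.0/25
64 hosts -> /25 (126 usable): 192.168.45.128/25
63 hosts -> /25 (126 usable): 192.168.46.0/25
Allocation: 192.168.44.0/24 (156 hosts, 254 usable); 192.168.45.0/25 (117 hosts, 126 usable); 192.168.45.128/25 (64 hosts, 126 usable); 192.168.46.0/25 (63 hosts, 126 usable)


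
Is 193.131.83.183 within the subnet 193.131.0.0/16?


Subnet network: 193.131.0.0
Test IP AND mask: 193.131.0.0
Yes, 193.131.83.183 is in 193.131.0.0/16


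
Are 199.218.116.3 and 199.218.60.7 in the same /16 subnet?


Mask: 255.255.0.0
199.218.116.3 AND mask = 199.218.0.0
199.218.60.7 AND mask = 199.218.0.0
Yes, same subnet (199.218.0.0)


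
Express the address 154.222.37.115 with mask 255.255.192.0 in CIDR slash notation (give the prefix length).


Binary: 11111111.11111111.11000000.00000000
Count leading 1s
Prefix: /18


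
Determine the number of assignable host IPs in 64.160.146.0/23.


Host bits = 32 - 23 = 9
Total addresses = 2^9 = 512
Usable = total - 2 (network and broadcast)
Usable hosts: 510


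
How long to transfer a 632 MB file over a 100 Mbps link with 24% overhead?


Effective throughput = 100 * (1 - 24/100) = 76 Mbps
File size in Mb = 632 * 8 = 5056 Mb
Time = 5056 / 76
Time = 66.5263 seconds


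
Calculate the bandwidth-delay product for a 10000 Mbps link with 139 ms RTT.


BDP = bandwidth * RTT
= 10000 Mbps * 139 ms
= 10000 * 1e6 * 139 / 1000 bits
= 1390000000 bits
= 173750000 bytes
= 169677.7344 KB
BDP = 1390000000 bits (173750000 bytes)


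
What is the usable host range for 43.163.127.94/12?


Network: 43.160.0.0
Broadcast: 43.175.255.255
First usable = network + 1
Last usable = broadcast - 1
Range: 43.160.0.1 to 43.175.255.254


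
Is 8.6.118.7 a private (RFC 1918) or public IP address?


RFC 1918 private ranges:
  10.0.0.0/8 (10.0.0.0 - 10.255.255.255)
  172.16.0.0/12 (172.16.0.0 - 172.31.255.255)
  192.168.0.0/16 (192.168.0.0 - 192.168.255.255)
Public (not in any RFC 1918 range)


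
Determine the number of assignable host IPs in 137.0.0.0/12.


Host bits = 32 - 12 = 20
Total addresses = 2^20 = 1048576
Usable = total - 2 (network and broadcast)
Usable hosts: 1048574


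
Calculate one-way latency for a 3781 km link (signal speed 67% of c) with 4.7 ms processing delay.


Speed = 0.67 * 3e5 km/s = 201000 km/s
Propagation delay = 3781 / 201000 = 0.0188 s = 18.8109 ms
Processing delay = 4.7 ms
Total one-way latency = 23.5109 ms


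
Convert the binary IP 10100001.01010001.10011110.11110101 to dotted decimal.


10100001 = 161
01010001 = 81
10011110 = 158
11110101 = 245
IP: 161.81.158.245


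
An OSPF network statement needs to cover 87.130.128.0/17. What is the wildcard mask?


Subnet mask: 255.255.128.0
Wildcard = 255.255.255.255 - subnet mask
255 - 255 = 0
255 - 255 = 0
255 - 128 = 127
255 - 0 = 255
Wildcard: 0.0.127.255


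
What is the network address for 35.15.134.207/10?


IP:   00100011.00001111.10000110.11001111
Mask: 11111111.11000000.00000000.00000000
AND operation:
Net:  00100011.00000000.00000000.00000000
Network: 35.0.0.0/10


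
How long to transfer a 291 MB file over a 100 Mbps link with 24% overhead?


Effective throughput = 100 * (1 - 24/100) = 76 Mbps
File size in Mb = 291 * 8 = 2328 Mb
Time = 2328 / 76
Time = 30.6316 seconds


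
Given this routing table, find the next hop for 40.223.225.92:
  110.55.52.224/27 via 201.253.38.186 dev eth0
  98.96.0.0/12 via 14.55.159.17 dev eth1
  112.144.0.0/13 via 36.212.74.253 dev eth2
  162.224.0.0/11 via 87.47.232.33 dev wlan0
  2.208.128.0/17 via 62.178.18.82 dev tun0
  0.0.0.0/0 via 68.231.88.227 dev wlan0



Longest prefix match for 40.223.225.92:
  /27 110.55.52.224: no
  /12 98.96.0.0: no
  /13 112.144.0.0: no
  /11 162.224.0.0: no
  /17 2.208.128.0: no
  /0 0.0.0.0: MATCH
Selected: next-hop 68.231.88.227 via wlan0 (matched /0)


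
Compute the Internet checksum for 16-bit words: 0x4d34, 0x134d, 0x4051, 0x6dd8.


Sum all words (with carry folding):
+ 0x4d34 = 0x4d34
+ 0x134d = 0x6081
+ 0x4051 = 0xa0d2
+ 0x6dd8 = 0x0eab
One's complement: ~0x0eab
Checksum = 0xf154


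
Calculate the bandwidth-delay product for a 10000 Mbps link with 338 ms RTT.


BDP = bandwidth * RTT
= 10000 Mbps * 338 ms
= 10000 * 1e6 * 338 / 1000 bits
= 3380000000 bits
= 422500000 bytes
= 412597.6562 KB
BDP = 3380000000 bits (422500000 bytes)


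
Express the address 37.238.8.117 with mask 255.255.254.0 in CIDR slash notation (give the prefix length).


Binary: 11111111.11111111.11111110.00000000
Count leading 1s
Prefix: /23


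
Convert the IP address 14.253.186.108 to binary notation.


14 = 00001110
253 = 11111101
186 = 10111010
108 = 01101100
Binary: 00001110.11111101.10111010.01101100


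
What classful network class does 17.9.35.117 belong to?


First octet: 17
Binary: 00010001
0xxxxxxx -> Class A (1-126)
Class A, default mask 255.0.0.0 (/8)


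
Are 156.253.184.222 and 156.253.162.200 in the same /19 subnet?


Mask: 255.255.224.0
156.253.184.222 AND mask = 156.253.160.0
156.253.162.200 AND mask = 156.253.160.0
Yes, same subnet (156.253.160.0)


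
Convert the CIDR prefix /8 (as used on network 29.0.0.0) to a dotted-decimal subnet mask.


/8 means 8 network bits, 24 host bits
Binary: 11111111000000000000000000000000
Mask: 255.0.0.0


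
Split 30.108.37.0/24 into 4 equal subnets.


New prefix = 24 + 2 = 26
Each subnet has 64 addresses
  30.108.37.0/26
  30.108.37.64/26
  30.108.37.128/26
  30.108.37.192/26
Subnets: 30.108.37.0/26, 30.108.37.64/26, 30.108.37.128/26, 30.108.37.192/26


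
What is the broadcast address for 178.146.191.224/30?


Network: 178.146.191.224/30
Host bits = 2
Set all host bits to 1:
Broadcast: 178.146.191.227


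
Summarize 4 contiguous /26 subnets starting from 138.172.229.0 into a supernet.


Original prefix: /26
Number of subnets: 4 = 2^2
New prefix = 26 - 2 = 24
Supernet: 138.172.229.0/24


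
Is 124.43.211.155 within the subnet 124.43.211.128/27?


Subnet network: 124.43.211.128
Test IP AND mask: 124.43.211.128
Yes, 124.43.211.155 is in 124.43.211.128/27


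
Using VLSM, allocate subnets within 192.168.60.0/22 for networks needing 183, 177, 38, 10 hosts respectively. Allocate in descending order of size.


183 hosts -> /24 (254 usable): 192.168.60.0/24
177 hosts -> /24 (254 usable): 192.168.61.0/24
38 hosts -> /26 (62 usable): 192.168.62.0/26
10 hosts -> /28 (14 usable): 192.168.62.64/28
Allocation: 192.168.60.0/24 (183 hosts, 254 usable); 192.168.61.0/24 (177 hosts, 254 usable); 192.168.62.0/26 (38 hosts, 62 usable); 192.168.62.64/28 (10 hosts, 14 usable)


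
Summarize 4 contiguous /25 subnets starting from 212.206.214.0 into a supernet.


Original prefix: /25
Number of subnets: 4 = 2^2
New prefix = 25 - 2 = 23
Supernet: 212.206.214.0/23


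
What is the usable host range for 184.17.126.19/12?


Network: 184.16.0.0
Broadcast: 184.31.255.255
First usable = network + 1
Last usable = broadcast - 1
Range: 184.16.0.1 to 184.31.255.254


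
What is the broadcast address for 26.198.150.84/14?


Network: 26.196.0.0/14
Host bits = 18
Set all host bits to 1:
Broadcast: 26.199.255.255


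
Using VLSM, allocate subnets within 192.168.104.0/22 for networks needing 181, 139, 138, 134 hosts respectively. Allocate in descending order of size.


181 hosts -> /24 (254 usable): 192.168.104.0/24
139 hosts -> /24 (254 usable): 192.168.105.0/24
138 hosts -> /24 (254 usable): 192.168.106.0/24
134 hosts -> /24 (254 usable): 192.168.107.0/24
Allocation: 192.168.104.0/24 (181 hosts, 254 usable); 192.168.105.0/24 (139 hosts, 254 usable); 192.168.106.0/24 (138 hosts, 254 usable); 192.168.107.0/24 (134 hosts, 254 usable)


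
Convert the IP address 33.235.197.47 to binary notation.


33 = 00100001
235 = 11101011
197 = 11000101
47 = 00101111
Binary: 00100001.11101011.11000101.00101111


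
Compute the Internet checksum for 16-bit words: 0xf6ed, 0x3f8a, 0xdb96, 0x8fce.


Sum all words (with carry folding):
+ 0xf6ed = 0xf6ed
+ 0x3f8a = 0x3678
+ 0xdb96 = 0x120f
+ 0x8fce = 0xa1dd
One's complement: ~0xa1dd
Checksum = 0x5e22


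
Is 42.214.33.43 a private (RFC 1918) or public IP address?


RFC 1918 private ranges:
  10.0.0.0/8 (10.0.0.0 - 10.255.255.255)
  172.16.0.0/12 (172.16.0.0 - 172.31.255.255)
  192.168.0.0/16 (192.168.0.0 - 192.168.255.255)
Public (not in any RFC 1918 range)


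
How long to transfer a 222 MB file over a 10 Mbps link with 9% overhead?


Effective throughput = 10 * (1 - 9/100) = 9.1 Mbps
File size in Mb = 222 * 8 = 1776 Mb
Time = 1776 / 9.1
Time = 195.1648 seconds


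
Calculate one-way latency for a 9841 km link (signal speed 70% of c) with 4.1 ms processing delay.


Speed = 0.7 * 3e5 km/s = 210000 km/s
Propagation delay = 9841 / 210000 = 0.0469 s = 46.8619 ms
Processing delay = 4.1 ms
Total one-way latency = 50.9619 ms


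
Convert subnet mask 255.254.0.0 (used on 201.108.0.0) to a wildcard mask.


Subnet mask: 255.254.0.0
Wildcard = 255.255.255.255 - subnet mask
255 - 255 = 0
255 - 254 = 1
255 - 0 = 255
255 - 0 = 255
Wildcard: 0.1.255.255


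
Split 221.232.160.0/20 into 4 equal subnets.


New prefix = 20 + 2 = 22
Each subnet has 1024 addresses
  221.232.160.0/22
  221.232.164.0/22
  221.232.168.0/22
  221.232.172.0/22
Subnets: 221.232.160.0/22, 221.232.164.0/22, 221.232.168.0/22, 221.232.172.0/22


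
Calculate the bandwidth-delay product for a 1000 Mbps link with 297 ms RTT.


BDP = bandwidth * RTT
= 1000 Mbps * 297 ms
= 1000 * 1e6 * 297 / 1000 bits
= 297000000 bits
= 37125000 bytes
= 36254.8828 KB
BDP = 297000000 bits (37125000 bytes)


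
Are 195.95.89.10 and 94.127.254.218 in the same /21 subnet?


Mask: 255.255.248.0
195.95.89.10 AND mask = 195.95.88.0
94.127.254.218 AND mask = 94.127.248.0
No, different subnets (195.95.88.0 vs 94.127.248.0)


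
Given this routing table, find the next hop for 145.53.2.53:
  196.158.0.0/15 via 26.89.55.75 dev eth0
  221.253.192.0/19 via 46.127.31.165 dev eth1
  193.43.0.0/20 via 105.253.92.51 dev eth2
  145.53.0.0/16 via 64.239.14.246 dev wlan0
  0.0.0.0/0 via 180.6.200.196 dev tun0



Longest prefix match for 145.53.2.53:
  /15 196.158.0.0: no
  /19 221.253.192.0: no
  /20 193.43.0.0: no
  /16 145.53.0.0: MATCH
  /0 0.0.0.0: MATCH
Selected: next-hop 64.239.14.246 via wlan0 (matched /16)


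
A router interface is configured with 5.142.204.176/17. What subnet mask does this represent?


/17 means 17 network bits, 15 host bits
Binary: 11111111111111111000000000000000
Mask: 255.255.128.0


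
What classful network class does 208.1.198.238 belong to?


First octet: 208
Binary: 11010000
110xxxxx -> Class C (192-223)
Class C, default mask 255.255.255.0 (/24)


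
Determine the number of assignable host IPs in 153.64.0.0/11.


Host bits = 32 - 11 = 21
Total addresses = 2^21 = 2097152
Usable = total - 2 (network and broadcast)
Usable hosts: 2097150


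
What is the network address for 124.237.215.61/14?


IP:   01111100.11101101.11010111.00111101
Mask: 11111111.11111100.00000000.00000000
AND operation:
Net:  01111100.11101100.00000000.00000000
Network: 124.236.0.0/14


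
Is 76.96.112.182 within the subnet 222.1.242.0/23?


Subnet network: 222.1.242.0
Test IP AND mask: 76.96.112.0
No, 76.96.112.182 is not in 222.1.242.0/23


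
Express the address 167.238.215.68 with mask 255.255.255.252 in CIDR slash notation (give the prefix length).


Binary: 11111111.11111111.11111111.11111100
Count leading 1s
Prefix: /30


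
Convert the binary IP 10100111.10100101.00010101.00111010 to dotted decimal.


10100111 = 167
10100101 = 165
00010101 = 21
00111010 = 58
IP: 167.165.21.58


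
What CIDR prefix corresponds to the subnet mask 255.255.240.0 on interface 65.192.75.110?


Binary: 11111111.11111111.11110000.00000000
Count leading 1s
Prefix: /20


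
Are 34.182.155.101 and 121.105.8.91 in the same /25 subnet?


Mask: 255.255.255.128
34.182.155.101 AND mask = 34.182.155.0
121.105.8.91 AND mask = 121.105.8.0
No, different subnets (34.182.155.0 vs 121.105.8.0)


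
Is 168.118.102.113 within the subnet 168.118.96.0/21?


Subnet network: 168.118.96.0
Test IP AND mask: 168.118.96.0
Yes, 168.118.102.113 is in 168.118.96.0/21


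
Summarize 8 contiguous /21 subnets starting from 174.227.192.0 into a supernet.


Original prefix: /21
Number of subnets: 8 = 2^3
New prefix = 21 - 3 = 18
Supernet: 174.227.192.0/18


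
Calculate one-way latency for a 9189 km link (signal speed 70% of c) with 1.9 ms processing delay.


Speed = 0.7 * 3e5 km/s = 210000 km/s
Propagation delay = 9189 / 210000 = 0.0438 s = 43.7571 ms
Processing delay = 1.9 ms
Total one-way latency = 45.6571 ms


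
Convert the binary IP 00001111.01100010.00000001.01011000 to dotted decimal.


00001111 = 15
01100010 = 98
00000001 = 1
01011000 = 88
IP: 15.98.1.88


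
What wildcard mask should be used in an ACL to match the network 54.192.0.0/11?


Subnet mask: 255.224.0.0
Wildcard = 255.255.255.255 - subnet mask
255 - 255 = 0
255 - 224 = 31
255 - 0 = 255
255 - 0 = 255
Wildcard: 0.31.255.255


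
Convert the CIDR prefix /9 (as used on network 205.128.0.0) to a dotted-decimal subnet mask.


/9 means 9 network bits, 23 host bits
Binary: 11111111100000000000000000000000
Mask: 255.128.0.0


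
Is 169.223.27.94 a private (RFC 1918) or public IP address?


RFC 1918 private ranges:
  10.0.0.0/8 (10.0.0.0 - 10.255.255.255)
  172.16.0.0/12 (172.16.0.0 - 172.31.255.255)
  192.168.0.0/16 (192.168.0.0 - 192.168.255.255)
Public (not in any RFC 1918 range)


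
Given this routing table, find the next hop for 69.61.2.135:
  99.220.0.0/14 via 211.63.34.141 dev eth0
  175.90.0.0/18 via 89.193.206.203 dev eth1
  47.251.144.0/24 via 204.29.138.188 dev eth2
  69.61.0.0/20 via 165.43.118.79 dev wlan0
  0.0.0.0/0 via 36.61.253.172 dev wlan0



Longest prefix match for 69.61.2.135:
  /14 99.220.0.0: no
  /18 175.90.0.0: no
  /24 47.251.144.0: no
  /20 69.61.0.0: MATCH
  /0 0.0.0.0: MATCH
Selected: next-hop 165.43.118.79 via wlan0 (matched /20)


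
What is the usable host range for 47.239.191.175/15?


Network: 47.238.0.0
Broadcast: 47.239.255.255
First usable = network + 1
Last usable = broadcast - 1
Range: 47.238.0.1 to 47.239.255.254


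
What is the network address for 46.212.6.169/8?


IP:   00101110.11010100.00000110.10101001
Mask: 11111111.00000000.00000000.00000000
AND operation:
Net:  00101110.00000000.00000000.00000000
Network: 46.0.0.0/8


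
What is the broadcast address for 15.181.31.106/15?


Network: 15.180.0.0/15
Host bits = 17
Set all host bits to 1:
Broadcast: 15.181.255.255


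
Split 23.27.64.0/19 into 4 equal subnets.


New prefix = 19 + 2 = 21
Each subnet has 2048 addresses
  23.27.64.0/21
  23.27.72.0/21
  23.27.80.0/21
  23.27.88.0/21
Subnets: 23.27.64.0/21, 23.27.72.0/21, 23.27.80.0/21, 23.27.88.0/21


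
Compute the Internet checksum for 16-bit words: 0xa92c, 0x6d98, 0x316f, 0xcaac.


Sum all words (with carry folding):
+ 0xa92c = 0xa92c
+ 0x6d98 = 0x16c5
+ 0x316f = 0x4834
+ 0xcaac = 0x12e1
One's complement: ~0x12e1
Checksum = 0xed1e


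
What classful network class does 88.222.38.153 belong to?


First octet: 88
Binary: 01011000
0xxxxxxx -> Class A (1-126)
Class A, default mask 255.0.0.0 (/8)


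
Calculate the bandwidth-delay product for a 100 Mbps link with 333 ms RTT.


BDP = bandwidth * RTT
= 100 Mbps * 333 ms
= 100 * 1e6 * 333 / 1000 bits
= 33300000 bits
= 4162500 bytes
= 4064.9414 KB
BDP = 33300000 bits (4162500 bytes)


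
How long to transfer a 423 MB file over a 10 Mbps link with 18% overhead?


Effective throughput = 10 * (1 - 18/100) = 8.2 Mbps
File size in Mb = 423 * 8 = 3384 Mb
Time = 3384 / 8.2
Time = 412.6829 seconds


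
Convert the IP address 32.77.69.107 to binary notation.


32 = 00100000
77 = 01001101
69 = 01000101
107 = 01101011
Binary: 00100000.01001101.01000101.01101011


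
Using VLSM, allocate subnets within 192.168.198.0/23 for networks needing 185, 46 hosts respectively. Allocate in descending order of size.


185 hosts -> /24 (254 usable): 192.168.198.0/24
46 hosts -> /26 (62 usable): 192.168.199.0/26
Allocation: 192.168.198.0/24 (185 hosts, 254 usable); 192.168.199.0/26 (46 hosts, 62 usable)


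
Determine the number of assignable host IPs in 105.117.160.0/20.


Host bits = 32 - 20 = 12
Total addresses = 2^12 = 4096
Usable = total - 2 (network and broadcast)
Usable hosts: 4094


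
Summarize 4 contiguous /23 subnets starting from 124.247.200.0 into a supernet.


Original prefix: /23
Number of subnets: 4 = 2^2
New prefix = 23 - 2 = 21
Supernet: 124.247.200.0/21


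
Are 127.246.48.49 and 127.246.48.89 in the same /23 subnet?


Mask: 255.255.254.0
127.246.48.49 AND mask = 127.246.48.0
127.246.48.89 AND mask = 127.246.48.0
Yes, same subnet (127.246.48.0)


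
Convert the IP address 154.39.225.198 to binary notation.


154 = 10011010
39 = 00100111
225 = 11100001
198 = 11000110
Binary: 10011010.00100111.11100001.11000110


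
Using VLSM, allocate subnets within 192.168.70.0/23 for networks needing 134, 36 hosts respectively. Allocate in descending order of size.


134 hosts -> /24 (254 usable): 192.168.70.0/24
36 hosts -> /26 (62 usable): 192.168.71.0/26
Allocation: 192.168.70.0/24 (134 hosts, 254 usable); 192.168.71.0/26 (36 hosts, 62 usable)


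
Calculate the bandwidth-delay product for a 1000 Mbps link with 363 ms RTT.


BDP = bandwidth * RTT
= 1000 Mbps * 363 ms
= 1000 * 1e6 * 363 / 1000 bits
= 363000000 bits
= 45375000 bytes
= 44311.5234 KB
BDP = 363000000 bits (45375000 bytes)


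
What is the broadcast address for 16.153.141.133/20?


Network: 16.153.128.0/20
Host bits = 12
Set all host bits to 1:
Broadcast: 16.153.143.255


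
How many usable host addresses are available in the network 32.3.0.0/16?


Host bits = 32 - 16 = 16
Total addresses = 2^16 = 65536
Usable = total - 2 (network and broadcast)
Usable hosts: 65534


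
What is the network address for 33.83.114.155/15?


IP:   00100001.01010011.01110010.10011011
Mask: 11111111.11111110.00000000.00000000
AND operation:
Net:  00100001.01010010.00000000.00000000
Network: 33.82.0.0/15


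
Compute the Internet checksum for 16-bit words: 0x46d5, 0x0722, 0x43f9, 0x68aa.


Sum all words (with carry folding):
+ 0x46d5 = 0x46d5
+ 0x0722 = 0x4df7
+ 0x43f9 = 0x91f0
+ 0x68aa = 0xfa9a
One's complement: ~0xfa9a
Checksum = 0x0565


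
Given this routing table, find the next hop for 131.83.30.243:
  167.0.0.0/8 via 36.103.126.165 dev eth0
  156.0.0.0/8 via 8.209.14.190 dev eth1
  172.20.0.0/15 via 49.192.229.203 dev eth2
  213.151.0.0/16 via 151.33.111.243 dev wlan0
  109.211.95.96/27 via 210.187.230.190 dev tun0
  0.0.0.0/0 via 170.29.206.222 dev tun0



Longest prefix match for 131.83.30.243:
  /8 167.0.0.0: no
  /8 156.0.0.0: no
  /15 172.20.0.0: no
  /16 213.151.0.0: no
  /27 109.211.95.96: no
  /0 0.0.0.0: MATCH
Selected: next-hop 170.29.206.222 via tun0 (matched /0)


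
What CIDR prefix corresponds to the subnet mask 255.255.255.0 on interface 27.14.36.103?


Binary: 11111111.11111111.11111111.00000000
Count leading 1s
Prefix: /24


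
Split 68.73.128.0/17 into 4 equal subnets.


New prefix = 17 + 2 = 19
Each subnet has 8192 addresses
  68.73.128.0/19
  68.73.160.0/19
  68.73.192.0/19
  68.73.224.0/19
Subnets: 68.73.128.0/19, 68.73.160.0/19, 68.73.192.0/19, 68.73.224.0/19


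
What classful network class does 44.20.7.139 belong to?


First octet: 44
Binary: 00101100
0xxxxxxx -> Class A (1-126)
Class A, default mask 255.0.0.0 (/8)


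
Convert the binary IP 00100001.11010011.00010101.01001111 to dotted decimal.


00100001 = 33
11010011 = 211
00010101 = 21
01001111 = 79
IP: 33.211.21.79


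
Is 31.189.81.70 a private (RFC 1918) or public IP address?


RFC 1918 private ranges:
  10.0.0.0/8 (10.0.0.0 - 10.255.255.255)
  172.16.0.0/12 (172.16.0.0 - 172.31.255.255)
  192.168.0.0/16 (192.168.0.0 - 192.168.255.255)
Public (not in any RFC 1918 range)


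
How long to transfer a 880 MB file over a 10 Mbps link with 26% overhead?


Effective throughput = 10 * (1 - 26/100) = 7.4 Mbps
File size in Mb = 880 * 8 = 7040 Mb
Time = 7040 / 7.4
Time = 951.3514 seconds


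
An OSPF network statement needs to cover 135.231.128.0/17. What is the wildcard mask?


Subnet mask: 255.255.128.0
Wildcard = 255.255.255.255 - subnet mask
255 - 255 = 0
255 - 255 = 0
255 - 128 = 127
255 - 0 = 255
Wildcard: 0.0.127.255


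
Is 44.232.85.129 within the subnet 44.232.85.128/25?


Subnet network: 44.232.85.128
Test IP AND mask: 44.232.85.128
Yes, 44.232.85.129 is in 44.232.85.128/25


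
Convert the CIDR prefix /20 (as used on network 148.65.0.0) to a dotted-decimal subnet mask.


/20 means 20 network bits, 12 host bits
Binary: 11111111111111111111000000000000
Mask: 255.255.240.0


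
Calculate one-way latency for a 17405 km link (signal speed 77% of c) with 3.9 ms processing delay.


Speed = 0.77 * 3e5 km/s = 231000 km/s
Propagation delay = 17405 / 231000 = 0.0753 s = 75.3463 ms
Processing delay = 3.9 ms
Total one-way latency = 79.2463 ms


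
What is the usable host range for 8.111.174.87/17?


Network: 8.111.128.0
Broadcast: 8.111.255.255
First usable = network + 1
Last usable = broadcast - 1
Range: 8.111.128.1 to 8.111.255.254


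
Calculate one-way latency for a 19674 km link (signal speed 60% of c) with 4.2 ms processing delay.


Speed = 0.6 * 3e5 km/s = 180000 km/s
Propagation delay = 19674 / 180000 = 0.1093 s = 109.3 ms
Processing delay = 4.2 ms
Total one-way latency = 113.5 ms


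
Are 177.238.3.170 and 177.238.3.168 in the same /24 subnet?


Mask: 255.255.255.0
177.238.3.170 AND mask = 177.238.3.0
177.238.3.168 AND mask = 177.238.3.0
Yes, same subnet (177.238.3.0)


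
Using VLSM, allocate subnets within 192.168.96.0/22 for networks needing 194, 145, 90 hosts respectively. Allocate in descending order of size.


194 hosts -> /24 (254 usable): 192.168.96.0/24
145 hosts -> /24 (254 usable): 192.168.97.0/24
90 hosts -> /25 (126 usable): 192.168.98.0/25
Allocation: 192.168.96.0/24 (194 hosts, 254 usable); 192.168.97.0/24 (145 hosts, 254 usable); 192.168.98.0/25 (90 hosts, 126 usable)


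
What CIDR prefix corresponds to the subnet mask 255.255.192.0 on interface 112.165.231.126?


Binary: 11111111.11111111.11000000.00000000
Count leading 1s
Prefix: /18


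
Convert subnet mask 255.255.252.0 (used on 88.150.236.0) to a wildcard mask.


Subnet mask: 255.255.252.0
Wildcard = 255.255.255.255 - subnet mask
255 - 255 = 0
255 - 255 = 0
255 - 252 = 3
255 - 0 = 255
Wildcard: 0.0.3.255


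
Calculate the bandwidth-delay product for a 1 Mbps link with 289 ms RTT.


BDP = bandwidth * RTT
= 1 Mbps * 289 ms
= 1 * 1e6 * 289 / 1000 bits
= 289000 bits
= 36125 bytes
= 35.2783 KB
BDP = 289000 bits (36125 bytes)


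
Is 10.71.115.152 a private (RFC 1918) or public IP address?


RFC 1918 private ranges:
  10.0.0.0/8 (10.0.0.0 - 10.255.255.255)
  172.16.0.0/12 (172.16.0.0 - 172.31.255.255)
  192.168.0.0/16 (192.168.0.0 - 192.168.255.255)
Private (in 10.0.0.0/8)


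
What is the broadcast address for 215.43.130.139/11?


Network: 215.32.0.0/11
Host bits = 21
Set all host bits to 1:
Broadcast: 215.63.255.255


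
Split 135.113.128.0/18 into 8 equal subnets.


New prefix = 18 + 3 = 21
Each subnet has 2048 addresses
  135.113.128.0/21
  135.113.136.0/21
  135.113.144.0/21
  135.113.152.0/21
  135.113.160.0/21
  135.113.168.0/21
  135.113.176.0/21
  135.113.184.0/21
Subnets: 135.113.128.0/21, 135.113.136.0/21, 135.113.144.0/21, 135.113.152.0/21, 135.113.160.0/21, 135.113.168.0/21, 135.113.176.0/21, 135.113.184.0/21


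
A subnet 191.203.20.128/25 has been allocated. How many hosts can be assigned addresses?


Host bits = 32 - 25 = 7
Total addresses = 2^7 = 128
Usable = total - 2 (network and broadcast)
Usable hosts: 126


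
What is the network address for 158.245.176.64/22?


IP:   10011110.11110101.10110000.01000000
Mask: 11111111.11111111.11111100.00000000
AND operation:
Net:  10011110.11110101.10110000.00000000
Network: 158.245.176.0/22


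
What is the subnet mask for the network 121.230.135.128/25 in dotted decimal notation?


/25 means 25 network bits, 7 host bits
Binary: 11111111111111111111111110000000
Mask: 255.255.255.128


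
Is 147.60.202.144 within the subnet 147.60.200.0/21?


Subnet network: 147.60.200.0
Test IP AND mask: 147.60.200.0
Yes, 147.60.202.144 is in 147.60.200.0/21


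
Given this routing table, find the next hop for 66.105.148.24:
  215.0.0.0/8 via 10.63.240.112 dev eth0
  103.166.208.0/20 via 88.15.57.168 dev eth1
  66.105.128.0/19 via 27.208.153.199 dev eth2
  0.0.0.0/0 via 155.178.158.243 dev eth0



Longest prefix match for 66.105.148.24:
  /8 215.0.0.0: no
  /20 103.166.208.0: no
  /19 66.105.128.0: MATCH
  /0 0.0.0.0: MATCH
Selected: next-hop 27.208.153.199 via eth2 (matched /19)


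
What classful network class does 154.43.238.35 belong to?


First octet: 154
Binary: 10011010
10xxxxxx -> Class B (128-191)
Class B, default mask 255.255.0.0 (/16)


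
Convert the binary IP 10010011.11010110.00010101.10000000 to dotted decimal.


10010011 = 147
11010110 = 214
00010101 = 21
10000000 = 128
IP: 147.214.21.128


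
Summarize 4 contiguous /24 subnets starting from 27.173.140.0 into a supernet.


Original prefix: /24
Number of subnets: 4 = 2^2
New prefix = 24 - 2 = 22
Supernet: 27.173.140.0/22


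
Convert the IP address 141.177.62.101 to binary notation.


141 = 10001101
177 = 10110001
62 = 00111110
101 = 01100101
Binary: 10001101.10110001.00111110.01100101


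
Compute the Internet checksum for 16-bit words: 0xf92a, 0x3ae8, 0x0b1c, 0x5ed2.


Sum all words (with carry folding):
+ 0xf92a = 0xf92a
+ 0x3ae8 = 0x3413
+ 0x0b1c = 0x3f2f
+ 0x5ed2 = 0x9e01
One's complement: ~0x9e01
Checksum = 0x61fe


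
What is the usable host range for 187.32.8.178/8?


Network: 187.0.0.0
Broadcast: 187.255.255.255
First usable = network + 1
Last usable = broadcast - 1
Range: 187.0.0.1 to 187.255.255.254


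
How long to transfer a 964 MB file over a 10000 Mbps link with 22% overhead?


Effective throughput = 10000 * (1 - 22/100) = 7800 Mbps
File size in Mb = 964 * 8 = 7712 Mb
Time = 7712 / 7800
Time = 0.9887 seconds


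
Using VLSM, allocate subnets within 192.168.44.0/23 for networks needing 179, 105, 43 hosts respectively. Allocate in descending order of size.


179 hosts -> /24 (254 usable): 192.168.44.0/24
105 hosts -> /25 (126 usable): 192.168.45.0/25
43 hosts -> /26 (62 usable): 192.168.45.128/26
Allocation: 192.168.44.0/24 (179 hosts, 254 usable); 192.168.45.0/25 (105 hosts, 126 usable); 192.168.45.128/26 (43 hosts, 62 usable)


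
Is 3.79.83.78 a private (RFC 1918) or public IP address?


RFC 1918 private ranges:
  10.0.0.0/8 (10.0.0.0 - 10.255.255.255)
  172.16.0.0/12 (172.16.0.0 - 172.31.255.255)
  192.168.0.0/16 (192.168.0.0 - 192.168.255.255)
Public (not in any RFC 1918 range)


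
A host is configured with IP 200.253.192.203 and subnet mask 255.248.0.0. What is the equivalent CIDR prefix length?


Binary: 11111111.11111000.00000000.00000000
Count leading 1s
Prefix: /13


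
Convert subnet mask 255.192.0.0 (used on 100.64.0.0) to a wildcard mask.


Subnet mask: 255.192.0.0
Wildcard = 255.255.255.255 - subnet mask
255 - 255 = 0
255 - 192 = 63
255 - 0 = 255
255 - 0 = 255
Wildcard: 0.63.255.255


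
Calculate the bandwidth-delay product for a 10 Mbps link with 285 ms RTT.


BDP = bandwidth * RTT
= 10 Mbps * 285 ms
= 10 * 1e6 * 285 / 1000 bits
= 2850000 bits
= 356250 bytes
= 347.9004 KB
BDP = 2850000 bits (356250 bytes)


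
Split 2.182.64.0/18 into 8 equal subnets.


New prefix = 18 + 3 = 21
Each subnet has 2048 addresses
  2.182.64.0/21
  2.182.72.0/21
  2.182.80.0/21
  2.182.88.0/21
  2.182.96.0/21
  2.182.104.0/21
  2.182.112.0/21
  2.182.120.0/21
Subnets: 2.182.64.0/21, 2.182.72.0/21, 2.182.80.0/21, 2.182.88.0/21, 2.182.96.0/21, 2.182.104.0/21, 2.182.112.0/21, 2.182.120.0/21


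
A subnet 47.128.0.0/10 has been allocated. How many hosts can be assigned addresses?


Host bits = 32 - 10 = 22
Total addresses = 2^22 = 4194304
Usable = total - 2 (network and broadcast)
Usable hosts: 4194302
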